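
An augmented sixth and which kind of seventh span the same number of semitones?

An augmented sixth spans 10 semitones.
A seventh spanning 10 semitones is minor (the major seventh is 11).

minor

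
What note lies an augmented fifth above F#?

C##

A fifth above F lands on the letter C.
An augmented fifth spans 8 semitones, so F# moves to pitch class 2. On the letter C that is C##.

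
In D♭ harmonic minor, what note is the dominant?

The Db harmonic minor scale runs Db Eb Fb Gb Ab Bbb C.
Degree 5 is Ab.

Ab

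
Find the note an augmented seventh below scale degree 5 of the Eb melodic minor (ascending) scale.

Cbb

Scale degree 5 of Eb melodic minor (ascending) is Bb.
An augmented seventh (12 semitones) below Bb lands on the letter C, giving Cbb.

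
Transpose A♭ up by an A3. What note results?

A up a major third is C#, so the target letter is C.
From Ab, an augmented third is 5 semitones up: C#.

C#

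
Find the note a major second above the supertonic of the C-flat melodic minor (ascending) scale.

The supertonic of Cb melodic minor (ascending) is Db.
A major second (2 semitones) above Db lands on the letter E, giving Eb.

Eb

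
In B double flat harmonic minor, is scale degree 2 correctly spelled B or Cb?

Each scale degree takes a distinct letter name. Degree 2 of a scale on B must use the letter C.
Cb and B are enharmonically the same pitch, but only Cb uses the letter C, so it is the correct spelling here.

Cb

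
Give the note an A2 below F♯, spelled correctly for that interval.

A second below F lands on the letter E.
An augmented second spans 3 semitones, so F# moves to pitch class 3. On the letter E that is Eb.

Eb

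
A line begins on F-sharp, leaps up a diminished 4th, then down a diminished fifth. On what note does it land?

E

A diminished fourth up from F# is Bb (letter B, 4 semitones up).
A diminished fifth down from Bb is E (letter E, 6 semitones down).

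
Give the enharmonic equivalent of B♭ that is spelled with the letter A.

A#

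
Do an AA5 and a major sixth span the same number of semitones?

Yes

A doubly augmented fifth spans 9 semitones; a major sixth spans 9.
They are enharmonically equivalent.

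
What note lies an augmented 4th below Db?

Abb

D down a perfect fourth is A, so the target letter is A.
From Db, an augmented fourth is 6 semitones down: Abb.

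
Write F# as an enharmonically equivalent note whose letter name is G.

Gb

Plain G sits 1 semitone above F#, so on the letter G the same pitch needs a flat: Gb.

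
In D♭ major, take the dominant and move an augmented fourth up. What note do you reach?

D

The dominant of Db major is Ab.
An augmented fourth (6 semitones) above Ab lands on the letter D, giving D.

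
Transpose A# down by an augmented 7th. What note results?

Bb

A down a major seventh is Bb, so the target letter is B.
From A#, an augmented seventh is 12 semitones down: Bb.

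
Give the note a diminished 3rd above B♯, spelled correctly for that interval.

D

B up a major third is D#, so the target letter is D.
From B#, a diminished third is 2 semitones up: D.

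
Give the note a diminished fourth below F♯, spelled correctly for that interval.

C##

A fourth below F lands on the letter C.
A diminished fourth spans 4 semitones, so F# moves to pitch class 2. On the letter C that is C##.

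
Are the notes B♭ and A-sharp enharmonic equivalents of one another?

Bb = pitch class 10 and A# = pitch class 10 — the same pitch class, so they are enharmonic equivalents.

Yes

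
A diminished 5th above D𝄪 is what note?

A#

A fifth above D lands on the letter A.
A diminished fifth spans 6 semitones, so D## moves to pitch class 10. On the letter A that is A#.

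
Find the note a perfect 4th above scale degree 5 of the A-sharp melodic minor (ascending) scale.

Scale degree 5 of A# melodic minor (ascending) is E#.
A perfect fourth (5 semitones) above E# lands on the letter A, giving A#.

A#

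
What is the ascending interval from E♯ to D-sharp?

The letter names run E→D, a span of 6 letter steps, so the interval is some kind of seventh.
E# to D# is 10 semitones. A major seventh is 11, so 10 makes it minor.

minor seventh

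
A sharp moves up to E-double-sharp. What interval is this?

Counting letters A–B–C–D–E gives a fifth.
A#→E## = 8 semitones, 1 wider than the perfect fifth (7), so augmented.

augmented fifth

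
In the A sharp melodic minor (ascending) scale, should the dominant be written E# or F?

Each scale degree takes a distinct letter name. Degree 5 of a scale on A must use the letter E.
E# and F are enharmonically the same pitch, but only E# uses the letter E, so it is the correct spelling here.

E#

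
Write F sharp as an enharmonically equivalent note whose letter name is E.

E##

F# is pitch class 6. The letter E alone is pitch class 4.
To reach pitch class 6 from E requires an offset of +2 semitones, i.e. double sharp: E##.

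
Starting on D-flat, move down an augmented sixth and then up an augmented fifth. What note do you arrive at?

Cb

An augmented sixth down from Db is Fbb (letter F, 10 semitones down).
An augmented fifth up from Fbb is Cb (letter C, 8 semitones up).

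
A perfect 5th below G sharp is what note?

C#

G down a perfect fifth is C, so the target letter is C.
From G#, a perfect fifth is 7 semitones down: C#.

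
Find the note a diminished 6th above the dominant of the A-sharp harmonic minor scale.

The dominant of A# harmonic minor is E#.
A diminished sixth (7 semitones) above E# lands on the letter C, giving C.

C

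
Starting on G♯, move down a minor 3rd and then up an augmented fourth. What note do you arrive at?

A##

A minor third down from G# is E# (letter E, 3 semitones down).
An augmented fourth up from E# is A## (letter A, 6 semitones up).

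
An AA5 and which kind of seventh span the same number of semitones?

A doubly augmented fifth spans 9 semitones.
A seventh spanning 9 semitones is diminished (the major seventh is 11).

diminished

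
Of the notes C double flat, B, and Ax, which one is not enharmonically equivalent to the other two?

Cbb

In 12-tone equal temperament, enharmonic equivalents share a pitch class. Cbb is pitch class 10; B is pitch class 11; A## is pitch class 11.
B and A## share pitch class 11, while Cbb is pitch class 10.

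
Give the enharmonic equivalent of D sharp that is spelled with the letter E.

Eb

D# is pitch class 3. The letter E alone is pitch class 4.
To reach pitch class 3 from E requires an offset of -1 semitone, i.e. flat: Eb.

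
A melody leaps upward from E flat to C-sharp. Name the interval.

Counting letters E–F–G–A–B–C gives a sixth.
Eb→C# = 10 semitones, 1 wider than the major sixth (9), so augmented.

augmented sixth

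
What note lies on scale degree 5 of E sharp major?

The E# major scale runs E# F## G## A# B# C## D##.
Degree 5 is B#.

B#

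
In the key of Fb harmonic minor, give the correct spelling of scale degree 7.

Eb

Degree 7 takes the letter 6 steps above F, which is E.
In harmonic minor, degree 7 sits 11 semitones above the tonic. Fb + 11 semitones is pitch class 3, spelled on E as Eb.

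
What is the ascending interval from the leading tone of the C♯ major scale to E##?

augmented fourth

The leading tone of C# major is B#.
B# up to E##: letters B→E make it a fourth; 6 semitones makes it augmented.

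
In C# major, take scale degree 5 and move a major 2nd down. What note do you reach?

F#

Scale degree 5 of C# major is G#.
A major second (2 semitones) below G# lands on the letter F, giving F#.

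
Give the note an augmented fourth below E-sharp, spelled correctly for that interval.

B

A fourth below E lands on the letter B.
An augmented fourth spans 6 semitones, so E# moves to pitch class 11. On the letter B that is B.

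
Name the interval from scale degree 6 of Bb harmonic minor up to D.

augmented fifth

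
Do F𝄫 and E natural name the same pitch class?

No

Fbb is pitch class 3; E is pitch class 4.
The pitch classes differ (3 vs. 4), so they are not enharmonic equivalents.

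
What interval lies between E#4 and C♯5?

minor sixth

The letter names run E→C, a span of 5 letter steps, so the interval is some kind of sixth.
E# to C# is 8 semitones. A major sixth is 9, so 8 makes it minor.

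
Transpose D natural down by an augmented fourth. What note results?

Ab

A fourth below D lands on the letter A.
An augmented fourth spans 6 semitones, so D moves to pitch class 8. On the letter A that is Ab.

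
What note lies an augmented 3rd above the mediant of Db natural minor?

The mediant of Db natural minor is Fb.
An augmented third (5 semitones) above Fb lands on the letter A, giving A.

A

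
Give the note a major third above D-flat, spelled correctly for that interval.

F

A third above D lands on the letter F.
A major third spans 4 semitones, so Db moves to pitch class 5. On the letter F that is F.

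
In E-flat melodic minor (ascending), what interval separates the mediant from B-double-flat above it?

minor third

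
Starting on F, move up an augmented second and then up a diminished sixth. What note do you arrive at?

An augmented second up from F is G# (letter G, 3 semitones up).
A diminished sixth up from G# is Eb (letter E, 7 semitones up).

Eb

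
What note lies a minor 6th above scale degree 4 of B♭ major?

Cb

Scale degree 4 of Bb major is Eb.
A minor sixth (8 semitones) above Eb lands on the letter C, giving Cb.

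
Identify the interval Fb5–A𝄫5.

Counting letters F–G–A gives a third.
Fb→Abb = 3 semitones, 1 narrower than the major third (4), so minor.

minor third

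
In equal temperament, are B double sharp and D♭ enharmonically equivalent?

B## = pitch class 1 and Db = pitch class 1 — the same pitch class, so they are enharmonic equivalents.

Yes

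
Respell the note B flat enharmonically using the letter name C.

Bb is pitch class 10. The letter C alone is pitch class 0.
To reach pitch class 10 from C requires an offset of -2 semitones, i.e. double flat: Cbb.

Cbb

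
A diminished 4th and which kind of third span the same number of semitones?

major

A diminished fourth spans 4 semitones.
A third spanning 4 semitones is major (the major third is 4).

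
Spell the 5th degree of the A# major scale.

Degree 5 takes the letter 4 steps above A, which is E.
In major, degree 5 sits 7 semitones above the tonic. A# + 7 semitones is pitch class 5, spelled on E as E#.

E#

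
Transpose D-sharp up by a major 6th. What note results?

D up a major sixth is B, so the target letter is B.
From D#, a major sixth is 9 semitones up: B#.

B#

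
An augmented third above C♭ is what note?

E

A third above C lands on the letter E.
An augmented third spans 5 semitones, so Cb moves to pitch class 4. On the letter E that is E.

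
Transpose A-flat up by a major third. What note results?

A third above A lands on the letter C.
A major third spans 4 semitones, so Ab moves to pitch class 0. On the letter C that is C.

C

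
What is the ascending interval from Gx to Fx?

The letter names run G→F, a span of 6 letter steps, so the interval is some kind of seventh.
G## to F## is 10 semitones. A major seventh is 11, so 10 makes it minor.

minor seventh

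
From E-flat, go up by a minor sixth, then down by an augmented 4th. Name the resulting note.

Gbb

A minor sixth up from Eb is Cb (letter C, 8 semitones up).
An augmented fourth down from Cb is Gbb (letter G, 6 semitones down).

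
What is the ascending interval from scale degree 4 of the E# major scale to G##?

Scale degree 4 of E# major is A#.
A# up to G##: letters A→G make it a seventh; 11 semitones makes it major.

major seventh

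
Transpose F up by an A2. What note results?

F up a major second is G, so the target letter is G.
From F, an augmented second is 3 semitones up: G#.

G#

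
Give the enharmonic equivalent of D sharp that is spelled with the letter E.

D# is pitch class 3. The letter E alone is pitch class 4.
To reach pitch class 3 from E requires an offset of -1 semitone, i.e. flat: Eb.

Eb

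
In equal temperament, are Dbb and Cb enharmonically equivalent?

Two spellings are enharmonically equivalent only if they share a pitch class.
Here Dbb → 0, Cb → 11; 0 ≠ 11, so they are not.

No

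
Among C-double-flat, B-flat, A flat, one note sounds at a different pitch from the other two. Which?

Ab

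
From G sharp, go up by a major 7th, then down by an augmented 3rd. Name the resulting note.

A major seventh up from G# is F## (letter F, 11 semitones up).
An augmented third down from F## is D (letter D, 5 semitones down).

D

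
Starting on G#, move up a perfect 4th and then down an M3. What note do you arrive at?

A

A perfect fourth up from G# is C# (letter C, 5 semitones up).
A major third down from C# is A (letter A, 4 semitones down).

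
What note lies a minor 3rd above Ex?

G##

E up a major third is G#, so the target letter is G.
From E##, a minor third is 3 semitones up: G##.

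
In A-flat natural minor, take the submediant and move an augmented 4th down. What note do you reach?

The submediant of Ab natural minor is Fb.
An augmented fourth (6 semitones) below Fb lands on the letter C, giving Cbb.

Cbb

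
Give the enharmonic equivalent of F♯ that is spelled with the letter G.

Gb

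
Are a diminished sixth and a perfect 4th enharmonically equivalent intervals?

No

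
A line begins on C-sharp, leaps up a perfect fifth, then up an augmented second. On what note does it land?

A##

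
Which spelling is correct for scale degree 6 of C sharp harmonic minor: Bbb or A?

A

Each scale degree takes a distinct letter name. Degree 6 of a scale on C must use the letter A.
A and Bbb are enharmonically the same pitch, but only A uses the letter A, so it is the correct spelling here.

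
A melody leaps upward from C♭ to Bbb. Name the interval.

minor seventh

The letter names run C→B, a span of 6 letter steps, so the interval is some kind of seventh.
Cb to Bbb is 10 semitones. A major seventh is 11, so 10 makes it minor.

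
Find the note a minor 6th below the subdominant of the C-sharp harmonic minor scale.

The subdominant of C# harmonic minor is F#.
A minor sixth (8 semitones) below F# lands on the letter A, giving A#.

A#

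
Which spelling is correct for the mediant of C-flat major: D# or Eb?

Eb

Each scale degree takes a distinct letter name. Degree 3 of a scale on C must use the letter E.
Eb and D# are enharmonically the same pitch, but only Eb uses the letter E, so it is the correct spelling here.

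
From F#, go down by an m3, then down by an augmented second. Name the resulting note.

C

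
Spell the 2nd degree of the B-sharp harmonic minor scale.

The B# harmonic minor scale runs B# C## D# E# F## G# A##.
Degree 2 is C##.

C##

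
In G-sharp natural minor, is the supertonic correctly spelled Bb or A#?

Each scale degree takes a distinct letter name. Degree 2 of a scale on G must use the letter A.
A# and Bb are enharmonically the same pitch, but only A# uses the letter A, so it is the correct spelling here.

A#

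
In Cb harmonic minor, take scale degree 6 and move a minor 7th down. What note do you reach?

Bbb

Scale degree 6 of Cb harmonic minor is Abb.
A minor seventh (10 semitones) below Abb lands on the letter B, giving Bbb.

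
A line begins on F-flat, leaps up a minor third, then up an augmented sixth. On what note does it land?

F

A minor third up from Fb is Abb (letter A, 3 semitones up).
An augmented sixth up from Abb is F (letter F, 10 semitones up).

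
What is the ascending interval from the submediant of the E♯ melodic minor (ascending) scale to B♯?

minor seventh

The submediant of E# melodic minor (ascending) is C##.
C## up to B#: letters C→B make it a seventh; 10 semitones makes it minor.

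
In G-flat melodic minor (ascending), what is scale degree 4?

Cb

The Gb melodic minor (ascending) scale runs Gb Ab Bbb Cb Db Eb F.
Degree 4 is Cb.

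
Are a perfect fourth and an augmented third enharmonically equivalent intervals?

Yes

A perfect fourth spans 5 semitones; an augmented third spans 5.
They are enharmonically equivalent.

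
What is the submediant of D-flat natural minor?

The Db natural minor scale runs Db Eb Fb Gb Ab Bbb Cb.
Degree 6 is Bbb.

Bbb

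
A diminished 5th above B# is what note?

F#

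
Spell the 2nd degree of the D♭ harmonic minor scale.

Eb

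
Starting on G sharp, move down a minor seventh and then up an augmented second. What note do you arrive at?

B##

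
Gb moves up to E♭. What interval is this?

Counting letters G–A–B–C–D–E gives a sixth.
Gb→Eb = 9 semitones, exactly the major sixth.

major sixth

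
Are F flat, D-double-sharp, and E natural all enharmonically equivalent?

Yes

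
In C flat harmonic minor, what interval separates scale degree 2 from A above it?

Scale degree 2 of Cb harmonic minor is Db.
Db up to A: letters D→A make it a fifth; 8 semitones makes it augmented.

augmented fifth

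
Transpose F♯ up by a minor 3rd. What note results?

F up a major third is A, so the target letter is A.
From F#, a minor third is 3 semitones up: A.

A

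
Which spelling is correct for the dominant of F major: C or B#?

Each scale degree takes a distinct letter name. Degree 5 of a scale on F must use the letter C.
C and B# are enharmonically the same pitch, but only C uses the letter C, so it is the correct spelling here.

C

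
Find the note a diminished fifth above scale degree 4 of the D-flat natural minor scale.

Scale degree 4 of Db natural minor is Gb.
A diminished fifth (6 semitones) above Gb lands on the letter D, giving Dbb.

Dbb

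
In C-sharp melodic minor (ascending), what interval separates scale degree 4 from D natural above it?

minor sixth

Scale degree 4 of C# melodic minor (ascending) is F#.
F# up to D: letters F→D make it a sixth; 8 semitones makes it minor.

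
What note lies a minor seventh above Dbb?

Cbb

D up a major seventh is C#, so the target letter is C.
From Dbb, a minor seventh is 10 semitones up: Cbb.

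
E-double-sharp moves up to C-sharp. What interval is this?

Counting letters E–F–G–A–B–C gives a sixth.
E##→C# = 7 semitones, 2 narrower than the major sixth (9), so diminished.

diminished sixth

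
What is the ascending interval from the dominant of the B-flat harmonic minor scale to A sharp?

augmented third

The dominant of Bb harmonic minor is F.
F up to A#: letters F→A make it a third; 5 semitones makes it augmented.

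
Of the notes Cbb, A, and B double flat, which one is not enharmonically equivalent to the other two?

Cbb

In 12-tone equal temperament, enharmonic equivalents share a pitch class. Cbb is pitch class 10; A is pitch class 9; Bbb is pitch class 9.
A and Bbb share pitch class 9, while Cbb is pitch class 10.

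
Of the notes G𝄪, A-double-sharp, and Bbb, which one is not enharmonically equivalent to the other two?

In 12-tone equal temperament, enharmonic equivalents share a pitch class. G## is pitch class 9; A## is pitch class 11; Bbb is pitch class 9.
G## and Bbb share pitch class 9, while A## is pitch class 11.

A##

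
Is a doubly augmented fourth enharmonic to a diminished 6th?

A doubly augmented fourth spans 7 semitones; a diminished sixth spans 7.
They are enharmonically equivalent.

Yes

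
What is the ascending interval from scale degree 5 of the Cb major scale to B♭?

Scale degree 5 of Cb major is Gb.
Gb up to Bb: letters G→B make it a third; 4 semitones makes it major.

major third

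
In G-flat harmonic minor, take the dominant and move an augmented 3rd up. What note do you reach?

F#

The dominant of Gb harmonic minor is Db.
An augmented third (5 semitones) above Db lands on the letter F, giving F#.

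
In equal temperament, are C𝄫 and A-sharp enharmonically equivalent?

Yes

Cbb = pitch class 10 and A# = pitch class 10 — the same pitch class, so they are enharmonic equivalents.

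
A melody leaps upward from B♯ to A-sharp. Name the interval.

minor seventh

Counting letters B–C–D–E–F–G–A gives a seventh.
B#→A# = 10 semitones, 1 narrower than the major seventh (11), so minor.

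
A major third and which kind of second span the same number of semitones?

doubly augmented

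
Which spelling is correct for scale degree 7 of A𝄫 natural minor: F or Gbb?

Gbb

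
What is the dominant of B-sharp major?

F##

The B# major scale runs B# C## D## E# F## G## A##.
Degree 5 is F##.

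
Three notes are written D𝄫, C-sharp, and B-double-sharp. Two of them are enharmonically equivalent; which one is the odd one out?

Dbb

In 12-tone equal temperament, enharmonic equivalents share a pitch class. Dbb is pitch class 0; C# is pitch class 1; B## is pitch class 1.
C# and B## share pitch class 1, while Dbb is pitch class 0.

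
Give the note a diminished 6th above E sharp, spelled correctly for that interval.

E up a major sixth is C#, so the target letter is C.
From E#, a diminished sixth is 7 semitones up: C.

C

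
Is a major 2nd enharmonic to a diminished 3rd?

A major second spans 2 semitones; a diminished third spans 2.
They are enharmonically equivalent.

Yes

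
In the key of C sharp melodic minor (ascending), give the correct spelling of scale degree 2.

D#

Degree 2 takes the letter 1 step above C, which is D.
In melodic minor (ascending), degree 2 sits 2 semitones above the tonic. C# + 2 semitones is pitch class 3, spelled on D as D#.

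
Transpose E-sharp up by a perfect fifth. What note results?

B#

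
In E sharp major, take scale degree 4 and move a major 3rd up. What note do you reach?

Scale degree 4 of E# major is A#.
A major third (4 semitones) above A# lands on the letter C, giving C##.

C##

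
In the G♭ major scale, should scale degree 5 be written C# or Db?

Db

Each scale degree takes a distinct letter name. Degree 5 of a scale on G must use the letter D.
Db and C# are enharmonically the same pitch, but only Db uses the letter D, so it is the correct spelling here.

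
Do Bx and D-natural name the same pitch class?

No

B## is pitch class 1; D is pitch class 2.
The pitch classes differ (1 vs. 2), so they are not enharmonic equivalents.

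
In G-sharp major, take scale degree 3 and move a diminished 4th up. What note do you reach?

E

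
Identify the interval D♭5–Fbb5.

The letter names run D→F, a span of 2 letter steps, so the interval is some kind of third.
Db to Fbb is 2 semitones. A major third is 4, so 2 makes it diminished.

diminished third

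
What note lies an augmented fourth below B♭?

B down a perfect fourth is F#, so the target letter is F.
From Bb, an augmented fourth is 6 semitones down: Fb.

Fb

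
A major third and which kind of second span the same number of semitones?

doubly augmented

A major third spans 4 semitones.
A second spanning 4 semitones is doubly augmented (the major second is 2).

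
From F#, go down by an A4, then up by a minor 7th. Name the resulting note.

An augmented fourth down from F# is C (letter C, 6 semitones down).
A minor seventh up from C is Bb (letter B, 10 semitones up).

Bb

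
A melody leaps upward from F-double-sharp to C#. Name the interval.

diminished fifth

The letter names run F→C, a span of 4 letter steps, so the interval is some kind of fifth.
F## to C# is 6 semitones. A perfect fifth is 7, so 6 makes it diminished.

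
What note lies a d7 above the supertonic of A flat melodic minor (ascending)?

Abb

The supertonic of Ab melodic minor (ascending) is Bb.
A diminished seventh (9 semitones) above Bb lands on the letter A, giving Abb.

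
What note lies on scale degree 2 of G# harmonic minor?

Degree 2 takes the letter 1 step above G, which is A.
In harmonic minor, degree 2 sits 2 semitones above the tonic. G# + 2 semitones is pitch class 10, spelled on A as A#.

A#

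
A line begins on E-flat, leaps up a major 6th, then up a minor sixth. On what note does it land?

Ab

A major sixth up from Eb is C (letter C, 9 semitones up).
A minor sixth up from C is Ab (letter A, 8 semitones up).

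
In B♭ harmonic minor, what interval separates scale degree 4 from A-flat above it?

Scale degree 4 of Bb harmonic minor is Eb.
Eb up to Ab: letters E→A make it a fourth; 5 semitones makes it perfect.

perfect fourth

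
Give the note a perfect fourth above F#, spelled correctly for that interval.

F up a perfect fourth is Bb, so the target letter is B.
From F#, a perfect fourth is 5 semitones up: B.

B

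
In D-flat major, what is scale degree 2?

Eb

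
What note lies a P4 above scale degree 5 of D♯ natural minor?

D#

Scale degree 5 of D# natural minor is A#.
A perfect fourth (5 semitones) above A# lands on the letter D, giving D#.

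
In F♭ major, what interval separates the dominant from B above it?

augmented seventh

The dominant of Fb major is Cb.
Cb up to B: letters C→B make it a seventh; 12 semitones makes it augmented.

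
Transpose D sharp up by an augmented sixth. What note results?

D up a major sixth is B, so the target letter is B.
From D#, an augmented sixth is 10 semitones up: B##.

B##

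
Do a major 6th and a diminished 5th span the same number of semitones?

A major sixth spans 9 semitones; a diminished fifth spans 6.
The spans differ, so they are not enharmonic equivalents.

No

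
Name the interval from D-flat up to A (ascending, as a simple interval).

augmented fifth

Counting letters D–E–F–G–A gives a fifth.
Db→A = 8 semitones, 1 wider than the perfect fifth (7), so augmented.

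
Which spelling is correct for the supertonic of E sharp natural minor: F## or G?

F##

Each scale degree takes a distinct letter name. Degree 2 of a scale on E must use the letter F.
F## and G are enharmonically the same pitch, but only F## uses the letter F, so it is the correct spelling here.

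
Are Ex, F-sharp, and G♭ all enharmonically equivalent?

Yes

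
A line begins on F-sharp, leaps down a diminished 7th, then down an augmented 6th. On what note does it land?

B

A diminished seventh down from F# is G## (letter G, 9 semitones down).
An augmented sixth down from G## is B (letter B, 10 semitones down).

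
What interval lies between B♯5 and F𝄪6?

Counting letters B–C–D–E–F gives a fifth.
B#→F## = 7 semitones, exactly the perfect fifth.

perfect fifth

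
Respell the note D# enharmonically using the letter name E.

D# is pitch class 3. The letter E alone is pitch class 4.
To reach pitch class 3 from E requires an offset of -1 semitone, i.e. flat: Eb.

Eb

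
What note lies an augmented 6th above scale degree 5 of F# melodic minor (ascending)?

A##

Scale degree 5 of F# melodic minor (ascending) is C#.
An augmented sixth (10 semitones) above C# lands on the letter A, giving A##.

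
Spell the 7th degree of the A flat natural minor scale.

Gb

The Ab natural minor scale runs Ab Bb Cb Db Eb Fb Gb.
Degree 7 is Gb.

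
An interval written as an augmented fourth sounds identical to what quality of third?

An augmented fourth spans 6 semitones.
A third spanning 6 semitones is doubly augmented (the major third is 4).

doubly augmented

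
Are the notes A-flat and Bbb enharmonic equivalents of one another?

No

Ab is pitch class 8; Bbb is pitch class 9.
The pitch classes differ (8 vs. 9), so they are not enharmonic equivalents.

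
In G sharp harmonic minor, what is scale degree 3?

Degree 3 takes the letter 2 steps above G, which is B.
In harmonic minor, degree 3 sits 3 semitones above the tonic. G# + 3 semitones is pitch class 11, spelled on B as B.

B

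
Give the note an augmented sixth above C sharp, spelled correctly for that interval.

A##

C up a major sixth is A, so the target letter is A.
From C#, an augmented sixth is 10 semitones up: A##.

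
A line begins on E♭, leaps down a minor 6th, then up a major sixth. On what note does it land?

E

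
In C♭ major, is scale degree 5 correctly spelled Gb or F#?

Gb

Each scale degree takes a distinct letter name. Degree 5 of a scale on C must use the letter G.
Gb and F# are enharmonically the same pitch, but only Gb uses the letter G, so it is the correct spelling here.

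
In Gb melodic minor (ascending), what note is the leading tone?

The Gb melodic minor (ascending) scale runs Gb Ab Bbb Cb Db Eb F.
Degree 7 is F.

F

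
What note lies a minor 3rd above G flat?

G up a major third is B, so the target letter is B.
From Gb, a minor third is 3 semitones up: Bbb.

Bbb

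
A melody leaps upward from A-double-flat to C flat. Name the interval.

major third

The letter names run A→C, a span of 2 letter steps, so the interval is some kind of third.
Abb to Cb is 4 semitones. A major third is 4, so 4 makes it major.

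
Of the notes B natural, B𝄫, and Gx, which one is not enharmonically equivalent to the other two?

B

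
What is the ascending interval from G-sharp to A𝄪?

The letter names run G→A, a span of 1 letter step, so the interval is some kind of second.
G# to A## is 3 semitones. A major second is 2, so 3 makes it augmented.

augmented second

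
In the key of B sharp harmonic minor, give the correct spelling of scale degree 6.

Degree 6 takes the letter 5 steps above B, which is G.
In harmonic minor, degree 6 sits 8 semitones above the tonic. B# + 8 semitones is pitch class 8, spelled on G as G#.

G#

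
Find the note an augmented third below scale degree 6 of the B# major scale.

Scale degree 6 of B# major is G##.
An augmented third (5 semitones) below G## lands on the letter E, giving E.

E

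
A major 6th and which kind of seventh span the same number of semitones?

A major sixth spans 9 semitones.
A seventh spanning 9 semitones is diminished (the major seventh is 11).

diminished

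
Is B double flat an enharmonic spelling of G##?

Yes

Bbb is pitch class 9; G## is pitch class 9.
All spellings map to pitch class 9, so they are enharmonically equivalent.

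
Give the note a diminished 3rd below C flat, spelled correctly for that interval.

A

C down a major third is Ab, so the target letter is A.
From Cb, a diminished third is 2 semitones down: A.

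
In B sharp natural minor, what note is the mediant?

D#

Degree 3 takes the letter 2 steps above B, which is D.
In natural minor, degree 3 sits 3 semitones above the tonic. B# + 3 semitones is pitch class 3, spelled on D as D#.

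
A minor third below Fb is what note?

F down a major third is Db, so the target letter is D.
From Fb, a minor third is 3 semitones down: Db.

Db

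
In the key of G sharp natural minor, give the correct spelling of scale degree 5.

D#

The G# natural minor scale runs G# A# B C# D# E F#.
Degree 5 is D#.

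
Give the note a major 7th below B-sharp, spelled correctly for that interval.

C#

A seventh below B lands on the letter C.
A major seventh spans 11 semitones, so B# moves to pitch class 1. On the letter C that is C#.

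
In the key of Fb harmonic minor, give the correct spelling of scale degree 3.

The Fb harmonic minor scale runs Fb Gb Abb Bbb Cb Dbb Eb.
Degree 3 is Abb.

Abb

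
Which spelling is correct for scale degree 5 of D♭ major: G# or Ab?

Each scale degree takes a distinct letter name. Degree 5 of a scale on D must use the letter A.
Ab and G# are enharmonically the same pitch, but only Ab uses the letter A, so it is the correct spelling here.

Ab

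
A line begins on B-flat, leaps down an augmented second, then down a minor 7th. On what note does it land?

An augmented second down from Bb is Abb (letter A, 3 semitones down).
A minor seventh down from Abb is Bbb (letter B, 10 semitones down).

Bbb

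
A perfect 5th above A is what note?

A fifth above A lands on the letter E.
A perfect fifth spans 7 semitones, so A moves to pitch class 4. On the letter E that is E.

E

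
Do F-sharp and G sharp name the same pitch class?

No

Two spellings are enharmonically equivalent only if they share a pitch class.
Here F# → 6, G# → 8; 6 ≠ 8, so they are not.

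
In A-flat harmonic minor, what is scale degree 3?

Cb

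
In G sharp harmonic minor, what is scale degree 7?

F##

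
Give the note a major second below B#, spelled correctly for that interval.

A#

A second below B lands on the letter A.
A major second spans 2 semitones, so B# moves to pitch class 10. On the letter A that is A#.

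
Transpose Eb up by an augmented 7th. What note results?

D#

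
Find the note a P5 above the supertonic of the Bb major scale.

G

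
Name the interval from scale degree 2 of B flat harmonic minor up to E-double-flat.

diminished third

Scale degree 2 of Bb harmonic minor is C.
C up to Ebb: letters C→E make it a third; 2 semitones makes it diminished.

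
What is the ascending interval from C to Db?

The letter names run C→D, a span of 1 letter step, so the interval is some kind of second.
C to Db is 1 semitone. A major second is 2, so 1 makes it minor.

minor second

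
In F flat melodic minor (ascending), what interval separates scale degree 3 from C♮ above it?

Scale degree 3 of Fb melodic minor (ascending) is Abb.
Abb up to C: letters A→C make it a third; 5 semitones makes it augmented.

augmented third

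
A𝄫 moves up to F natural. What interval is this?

augmented sixth

The letter names run A→F, a span of 5 letter steps, so the interval is some kind of sixth.
Abb to F is 10 semitones. A major sixth is 9, so 10 makes it augmented.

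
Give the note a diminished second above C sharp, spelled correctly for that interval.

Db

A second above C lands on the letter D.
A diminished second spans 0 semitones, so C# moves to pitch class 1. On the letter D that is Db.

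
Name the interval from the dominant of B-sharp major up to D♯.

minor sixth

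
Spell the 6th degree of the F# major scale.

Degree 6 takes the letter 5 steps above F, which is D.
In major, degree 6 sits 9 semitones above the tonic. F# + 9 semitones is pitch class 3, spelled on D as D#.

D#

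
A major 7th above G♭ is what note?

F

G up a major seventh is F#, so the target letter is F.
From Gb, a major seventh is 11 semitones up: F.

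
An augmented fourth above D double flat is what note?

Gb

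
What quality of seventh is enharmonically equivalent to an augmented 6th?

An augmented sixth spans 10 semitones.
A seventh spanning 10 semitones is minor (the major seventh is 11).

minor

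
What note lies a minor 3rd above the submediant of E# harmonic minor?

E

The submediant of E# harmonic minor is C#.
A minor third (3 semitones) above C# lands on the letter E, giving E.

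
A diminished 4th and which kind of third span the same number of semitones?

major

A diminished fourth spans 4 semitones.
A third spanning 4 semitones is major (the major third is 4).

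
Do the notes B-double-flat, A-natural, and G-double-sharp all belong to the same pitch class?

Bbb = pitch class 9 and A = pitch class 9 and G## = pitch class 9 — the same pitch class, so they are enharmonic equivalents.

Yes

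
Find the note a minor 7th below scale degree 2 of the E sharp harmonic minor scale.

G##

Scale degree 2 of E# harmonic minor is F##.
A minor seventh (10 semitones) below F## lands on the letter G, giving G##.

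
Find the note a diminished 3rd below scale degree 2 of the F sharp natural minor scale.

E##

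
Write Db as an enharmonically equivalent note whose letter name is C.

Db is pitch class 1. The letter C alone is pitch class 0.
To reach pitch class 1 from C requires an offset of +1 semitone, i.e. sharp: C#.

C#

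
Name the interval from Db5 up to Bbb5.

Counting letters D–E–F–G–A–B gives a sixth.
Db→Bbb = 8 semitones, 1 narrower than the major sixth (9), so minor.

minor sixth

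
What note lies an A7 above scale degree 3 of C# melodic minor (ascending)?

Scale degree 3 of C# melodic minor (ascending) is E.
An augmented seventh (12 semitones) above E lands on the letter D, giving D##.

D##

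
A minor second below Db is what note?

C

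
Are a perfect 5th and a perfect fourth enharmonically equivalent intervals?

A perfect fifth spans 7 semitones; a perfect fourth spans 5.
The spans differ, so they are not enharmonic equivalents.

No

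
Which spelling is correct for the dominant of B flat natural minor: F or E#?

F

Each scale degree takes a distinct letter name. Degree 5 of a scale on B must use the letter F.
F and E# are enharmonically the same pitch, but only F uses the letter F, so it is the correct spelling here.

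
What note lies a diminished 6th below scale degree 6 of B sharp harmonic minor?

Scale degree 6 of B# harmonic minor is G#.
A diminished sixth (7 semitones) below G# lands on the letter B, giving B##.

B##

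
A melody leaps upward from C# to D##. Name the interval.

The letter names run C→D, a span of 1 letter step, so the interval is some kind of second.
C# to D## is 3 semitones. A major second is 2, so 3 makes it augmented.

augmented second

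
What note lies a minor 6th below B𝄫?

B down a major sixth is D, so the target letter is D.
From Bbb, a minor sixth is 8 semitones down: Db.

Db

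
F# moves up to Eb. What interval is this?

diminished seventh

Counting letters F–G–A–B–C–D–E gives a seventh.
F#→Eb = 9 semitones, 2 narrower than the major seventh (11), so diminished.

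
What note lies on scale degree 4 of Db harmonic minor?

Gb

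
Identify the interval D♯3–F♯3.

minor third

The letter names run D→F, a span of 2 letter steps, so the interval is some kind of third.
D# to F# is 3 semitones. A major third is 4, so 3 makes it minor.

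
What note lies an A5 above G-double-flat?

Db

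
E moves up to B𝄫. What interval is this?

Counting letters E–F–G–A–B gives a fifth.
E→Bbb = 5 semitones, 2 narrower than the perfect fifth (7), so doubly diminished.

doubly diminished fifth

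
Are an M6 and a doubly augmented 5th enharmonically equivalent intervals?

A major sixth spans 9 semitones; a doubly augmented fifth spans 9.
They are enharmonically equivalent.

Yes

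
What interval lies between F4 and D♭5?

minor sixth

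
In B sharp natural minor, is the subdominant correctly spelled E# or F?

E#

Each scale degree takes a distinct letter name. Degree 4 of a scale on B must use the letter E.
E# and F are enharmonically the same pitch, but only E# uses the letter E, so it is the correct spelling here.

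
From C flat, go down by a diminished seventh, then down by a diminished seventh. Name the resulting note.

A diminished seventh down from Cb is D (letter D, 9 semitones down).
A diminished seventh down from D is E# (letter E, 9 semitones down).

E#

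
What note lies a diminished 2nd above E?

Fb

A second above E lands on the letter F.
A diminished second spans 0 semitones, so E moves to pitch class 4. On the letter F that is Fb.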